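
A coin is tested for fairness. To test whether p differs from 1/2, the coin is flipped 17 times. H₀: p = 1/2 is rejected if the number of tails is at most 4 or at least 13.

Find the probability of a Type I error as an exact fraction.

The significance level is the null-hypothesis probability of the rejection region {≤4} ∪ {≥13}.
The two tails are symmetric, so α = 2·(1 + 17 + 136 + 680 + 2380)/2^17 = 6428/131072 = 1607/32768.

1607/32768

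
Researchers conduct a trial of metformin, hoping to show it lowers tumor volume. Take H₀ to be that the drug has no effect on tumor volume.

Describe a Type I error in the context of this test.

A Type I error would mean concluding that the drug lowers tumor volume when in fact the drug has no effect on tumor volume.

A Type I error is rejecting H₀ when H₀ is true.
Here that means concluding that the drug is effective when actually the drug has no effect on tumor volume.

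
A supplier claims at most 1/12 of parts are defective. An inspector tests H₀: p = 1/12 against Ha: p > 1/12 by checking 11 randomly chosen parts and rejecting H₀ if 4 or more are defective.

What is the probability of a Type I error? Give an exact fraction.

Under H₀, X ~ Binomial(11, 1/12); the Type I error rate is P(X ≥ 4).
α = 1 − P(X ≤ 3) = 1 − 30653319983/30958682112 = 305362129/30958682112.

305362129/30958682112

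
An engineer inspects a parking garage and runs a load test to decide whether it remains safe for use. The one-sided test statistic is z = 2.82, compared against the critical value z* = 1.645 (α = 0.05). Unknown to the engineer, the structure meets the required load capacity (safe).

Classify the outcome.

The conventional null hypothesis is that the structure meets the required load capacity (safe).
Since z = 2.82 > z* = 1.645, H₀ is rejected.
H₀ is true (actually the structure meets the required load capacity (safe)).
Rejecting a true H₀ is a Type I error.

Type I error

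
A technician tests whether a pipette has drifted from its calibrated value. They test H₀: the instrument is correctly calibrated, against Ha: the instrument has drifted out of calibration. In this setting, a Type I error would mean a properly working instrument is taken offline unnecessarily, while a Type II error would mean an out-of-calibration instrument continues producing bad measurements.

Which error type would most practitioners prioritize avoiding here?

Type II error

The Type II consequence (an out-of-calibration instrument continues producing bad measurements) is more severe than the Type I consequence (a properly working instrument is taken offline unnecessarily).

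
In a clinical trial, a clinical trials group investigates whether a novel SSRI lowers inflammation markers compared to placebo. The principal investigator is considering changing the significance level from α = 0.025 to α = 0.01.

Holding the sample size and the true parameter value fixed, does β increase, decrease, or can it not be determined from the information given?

It increases.

Tightening α shrinks the rejection region. When Ha holds, fewer sample outcomes clear the stricter threshold, so more fall in the acceptance region.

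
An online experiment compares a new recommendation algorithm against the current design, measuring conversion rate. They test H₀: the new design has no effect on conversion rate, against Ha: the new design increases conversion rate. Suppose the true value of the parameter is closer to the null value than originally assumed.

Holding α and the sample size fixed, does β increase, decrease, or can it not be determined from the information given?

It increases.

A smaller departure from H₀ means the test statistic under Ha is distributed closer to where it would be under H₀; rejection becomes less likely.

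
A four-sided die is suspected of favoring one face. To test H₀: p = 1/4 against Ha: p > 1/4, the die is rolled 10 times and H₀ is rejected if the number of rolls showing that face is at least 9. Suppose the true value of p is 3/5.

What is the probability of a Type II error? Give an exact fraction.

9312916/9765625

Under the alternative p = 3/5, S ~ Binomial(10, 3/5); β is the probability the test does not reject, P(S < 9).
Equivalently, β = 1 − P(S ≥ 9) = 9312916/9765625.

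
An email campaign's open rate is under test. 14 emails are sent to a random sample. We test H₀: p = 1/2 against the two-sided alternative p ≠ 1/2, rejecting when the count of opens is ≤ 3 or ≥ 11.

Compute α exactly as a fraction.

α = P(K ≤ 3 or K ≥ 11 | p = 1/2), K ~ Binomial(14, 1/2).
By symmetry, α = 2·P(K ≤ 3) = 2·(1 + 14 + 91 + 364)/16384 = 940/16384 = 235/4096.

235/4096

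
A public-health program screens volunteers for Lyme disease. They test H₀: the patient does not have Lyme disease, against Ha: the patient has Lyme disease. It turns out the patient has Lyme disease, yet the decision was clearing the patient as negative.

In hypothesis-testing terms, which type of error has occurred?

'Clearing the patient as negative' corresponds to failing to reject H₀.
H₀ was not rejected but H₀ is false — a Type II error (false negative).

Type II error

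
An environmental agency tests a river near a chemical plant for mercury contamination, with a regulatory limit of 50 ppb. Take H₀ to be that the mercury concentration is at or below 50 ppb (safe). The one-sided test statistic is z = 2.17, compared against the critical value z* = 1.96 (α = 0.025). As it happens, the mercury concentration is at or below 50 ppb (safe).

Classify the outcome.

Since z = 2.17 > z* = 1.96, H₀ is rejected.
H₀ is true (actually the mercury concentration is at or below 50 ppb (safe)).
Rejecting a true H₀ is a Type I error.

Type I error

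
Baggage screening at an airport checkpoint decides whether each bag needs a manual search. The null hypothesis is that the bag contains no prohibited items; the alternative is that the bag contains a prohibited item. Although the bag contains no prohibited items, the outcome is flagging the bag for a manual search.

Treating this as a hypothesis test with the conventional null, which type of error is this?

'Flagging the bag for a manual search' corresponds to rejecting H₀.
H₀ was rejected but H₀ is true — a Type I error (false positive).

Type I error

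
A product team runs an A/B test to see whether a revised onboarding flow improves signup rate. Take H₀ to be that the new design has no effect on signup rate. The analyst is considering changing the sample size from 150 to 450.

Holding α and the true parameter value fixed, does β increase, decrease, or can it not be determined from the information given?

It decreases.

A larger sample reduces the standard error, pulling the sampling distribution under Ha further from the non-rejection region.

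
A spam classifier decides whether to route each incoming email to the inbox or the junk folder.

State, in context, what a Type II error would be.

A Type II error would mean concluding that the message is legitimate (not spam) (or at least failing to establish that the message is spam) when in fact the message is spam.

With the conventional null hypothesis that the message is legitimate (not spam):
A Type II error is failing to reject H₀ when H₀ is false.
Here that means delivering the message to the inbox when actually the message is spam.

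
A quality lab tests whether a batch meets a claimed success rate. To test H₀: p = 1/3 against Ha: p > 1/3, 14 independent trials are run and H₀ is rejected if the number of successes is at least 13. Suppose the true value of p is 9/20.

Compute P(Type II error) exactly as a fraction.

β = P(fail to reject H₀ | Ha true) = P(S ≤ 12 | p = 9/20), S ~ Binomial(14, 9/20).
Adding the binomial probabilities P(S=0)+…+P(S=12) at p = 9/20 gives 1637985675869982373/1638400000000000000.

1637985675869982373/1638400000000000000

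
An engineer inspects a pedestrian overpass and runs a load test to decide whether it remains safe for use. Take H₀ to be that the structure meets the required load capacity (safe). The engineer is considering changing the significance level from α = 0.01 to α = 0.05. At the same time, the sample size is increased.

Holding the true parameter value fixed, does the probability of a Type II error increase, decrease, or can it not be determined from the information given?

A larger α widens the rejection region, so when the alternative is true more outcomes lead to rejection — failing to reject becomes less likely. A larger sample reduces the standard error, pulling the sampling distribution under Ha further from the non-rejection region. Both changes push β in the same direction.

It decreases.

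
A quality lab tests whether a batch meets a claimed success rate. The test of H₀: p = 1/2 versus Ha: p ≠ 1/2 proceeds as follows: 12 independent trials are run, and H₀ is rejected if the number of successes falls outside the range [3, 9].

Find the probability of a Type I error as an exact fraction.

79/2048

α = P(X ≤ 2 or X ≥ 10 | p = 1/2), X ~ Binomial(12, 1/2).
By symmetry, α = 2·P(X ≤ 2) = 2·(1 + 12 + 66)/4096 = 158/4096 = 79/2048.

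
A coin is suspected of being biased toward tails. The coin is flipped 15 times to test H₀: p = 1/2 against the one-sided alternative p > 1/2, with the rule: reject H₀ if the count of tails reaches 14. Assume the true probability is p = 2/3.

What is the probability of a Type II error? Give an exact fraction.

Under the alternative p = 2/3, K ~ Binomial(15, 2/3); β is the probability the test does not reject, P(K < 14).
Equivalently, β = 1 − P(K ≥ 14) = 14070379/14348907.

14070379/14348907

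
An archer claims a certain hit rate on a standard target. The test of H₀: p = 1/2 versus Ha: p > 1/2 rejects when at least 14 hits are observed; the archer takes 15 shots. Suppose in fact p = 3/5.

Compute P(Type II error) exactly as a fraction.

30359740148/30517578125

β = P(fail to reject H₀ | Ha true) = P(S ≤ 13 | p = 3/5), S ~ Binomial(15, 3/5).
Summing C(15,j)·(3/5)^j·(2/5)^{15-j} for j = 0..13 gives 30359740148/30517578125.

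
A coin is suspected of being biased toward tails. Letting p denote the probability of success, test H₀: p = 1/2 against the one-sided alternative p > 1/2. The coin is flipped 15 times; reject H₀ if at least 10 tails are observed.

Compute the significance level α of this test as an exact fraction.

309/2048

α = P(reject H₀ | H₀ true) = P(K ≥ 10 | p = 1/2), with K ~ Binomial(15, 1/2).
P(K ≥ 10) = [C(15,10) + C(15,11) + C(15,12) + C(15,13) + C(15,14) + C(15,15)] / 2^15 = (3003 + 1365 + 455 + 105 + 15 + 1) / 32768 = 4944/32768 = 309/2048.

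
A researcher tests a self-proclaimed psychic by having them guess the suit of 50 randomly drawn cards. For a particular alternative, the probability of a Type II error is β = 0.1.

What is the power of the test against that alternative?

Power = 1 − β = 1 − 0.1 = 0.9.

0.9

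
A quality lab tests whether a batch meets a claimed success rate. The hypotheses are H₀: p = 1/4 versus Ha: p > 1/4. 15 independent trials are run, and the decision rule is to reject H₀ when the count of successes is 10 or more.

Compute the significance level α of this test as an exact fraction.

426785/536870912

α = P(reject H₀ | H₀ true) = P(Y ≥ 10 | p = 1/4), with Y ~ Binomial(15, 1/4).
Adding the binomial terms for j = 10 through 15 with p = 1/4 yields 426785/536870912.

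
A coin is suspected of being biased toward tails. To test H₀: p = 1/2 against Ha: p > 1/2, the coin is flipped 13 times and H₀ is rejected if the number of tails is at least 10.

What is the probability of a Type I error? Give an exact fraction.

The Type I error probability is α = P(S ≥ 10) computed under H₀, where S ~ Binomial(13, 1/2).
P(S ≥ 10) = [C(13,10) + C(13,11) + C(13,12) + C(13,13)] / 2^13 = (286 + 78 + 13 + 1) / 8192 = 378/8192 = 189/4096.

189/4096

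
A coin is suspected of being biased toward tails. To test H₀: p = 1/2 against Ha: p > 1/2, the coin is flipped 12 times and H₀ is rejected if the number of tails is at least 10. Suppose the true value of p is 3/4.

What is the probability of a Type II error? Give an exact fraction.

β = P(fail to reject H₀ | Ha true) = P(Y ≤ 9 | p = 3/4), Y ~ Binomial(12, 3/4).
Equivalently, β = 1 − P(Y ≥ 10) = 10222777/16777216.

10222777/16777216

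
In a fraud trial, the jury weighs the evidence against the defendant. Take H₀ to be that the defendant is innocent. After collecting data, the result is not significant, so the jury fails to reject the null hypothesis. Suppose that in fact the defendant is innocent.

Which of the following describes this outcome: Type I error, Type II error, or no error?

Neither — the decision is correct.

The test retained a true H₀ — the decision matches the true state.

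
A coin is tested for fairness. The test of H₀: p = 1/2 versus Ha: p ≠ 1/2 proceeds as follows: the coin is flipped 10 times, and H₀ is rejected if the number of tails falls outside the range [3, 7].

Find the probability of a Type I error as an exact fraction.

α = P(K ≤ 2 or K ≥ 8 | p = 1/2), K ~ Binomial(10, 1/2).
The two tails are symmetric, so α = 2·(1 + 10 + 45)/2^10 = 112/1024 = 7/64.

7/64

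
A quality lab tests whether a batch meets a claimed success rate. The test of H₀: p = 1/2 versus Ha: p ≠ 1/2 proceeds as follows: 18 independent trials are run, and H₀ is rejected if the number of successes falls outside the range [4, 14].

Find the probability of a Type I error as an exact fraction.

α = P(Y ≤ 3 or Y ≥ 15 | p = 1/2), Y ~ Binomial(18, 1/2).
Each tail has probability (1 + 18 + 153 + 816)/262144; doubling gives α = 1976/262144 = 247/32768.

247/32768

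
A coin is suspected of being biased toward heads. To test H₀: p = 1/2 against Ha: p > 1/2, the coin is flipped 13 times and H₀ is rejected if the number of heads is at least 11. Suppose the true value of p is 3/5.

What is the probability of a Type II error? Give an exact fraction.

β = P(fail to reject H₀ | Ha true) = P(K ≤ 10 | p = 3/5), K ~ Binomial(13, 3/5).
Equivalently, β = 1 − P(K ≥ 11) = 1150021472/1220703125.

1150021472/1220703125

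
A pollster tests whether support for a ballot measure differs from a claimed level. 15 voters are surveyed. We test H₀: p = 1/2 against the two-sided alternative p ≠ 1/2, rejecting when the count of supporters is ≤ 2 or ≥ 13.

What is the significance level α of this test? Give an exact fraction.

121/16384

The significance level is the null-hypothesis probability of the rejection region {≤2} ∪ {≥13}.
Each tail has probability (1 + 15 + 105)/32768; doubling gives α = 242/32768 = 121/16384.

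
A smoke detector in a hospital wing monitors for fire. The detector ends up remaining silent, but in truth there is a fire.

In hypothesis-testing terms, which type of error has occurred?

The null hypothesis here is that there is no fire.
'Remaining silent' corresponds to failing to reject H₀.
H₀ was not rejected but H₀ is false — a Type II error (false negative).

Type II error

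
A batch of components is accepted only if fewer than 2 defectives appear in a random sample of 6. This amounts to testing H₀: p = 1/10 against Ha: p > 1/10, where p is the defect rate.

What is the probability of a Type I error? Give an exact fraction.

22853/200000

Under H₀, Y ~ Binomial(6, 1/10); the Type I error rate is P(Y ≥ 2).
α = 1 − P(Y ≤ 1) = 1 − 177147/200000 = 22853/200000.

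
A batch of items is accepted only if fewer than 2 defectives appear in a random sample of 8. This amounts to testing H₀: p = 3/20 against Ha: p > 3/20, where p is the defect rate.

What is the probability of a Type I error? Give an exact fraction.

8776114407/25600000000

α = P(reject H₀ | H₀ true) = P(K ≥ 2 | p = 3/20), K ~ Binomial(8, 3/20).
Computing the lower-tail complement: 1 − 16823885593/25600000000 = 8776114407/25600000000.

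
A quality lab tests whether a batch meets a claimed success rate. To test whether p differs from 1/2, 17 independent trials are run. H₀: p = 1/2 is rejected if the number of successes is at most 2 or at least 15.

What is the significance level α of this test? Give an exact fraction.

77/32768

The significance level is the null-hypothesis probability of the rejection region {≤2} ∪ {≥15}.
Each tail has probability (1 + 17 + 136)/131072; doubling gives α = 308/131072 = 77/32768.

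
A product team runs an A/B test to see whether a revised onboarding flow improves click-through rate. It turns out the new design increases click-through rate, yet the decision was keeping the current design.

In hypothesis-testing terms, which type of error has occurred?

The null hypothesis here is that the new design has no effect on click-through rate.
'Keeping the current design' corresponds to failing to reject H₀.
H₀ was not rejected but H₀ is false — a Type II error (false negative).

Type II error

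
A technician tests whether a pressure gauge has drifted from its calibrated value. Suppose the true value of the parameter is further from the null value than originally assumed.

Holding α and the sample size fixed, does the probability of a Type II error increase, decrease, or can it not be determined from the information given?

It decreases.

A larger true effect moves the Ha sampling distribution further from the H₀ critical value, making rejection more likely when Ha is true.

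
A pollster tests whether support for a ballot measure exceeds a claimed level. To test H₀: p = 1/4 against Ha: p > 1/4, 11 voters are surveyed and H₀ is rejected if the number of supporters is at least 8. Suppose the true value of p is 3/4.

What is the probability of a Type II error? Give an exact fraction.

β = P(fail to reject H₀ | Ha true) = P(S ≤ 7 | p = 3/4), S ~ Binomial(11, 3/4).
Equivalently, β = 1 − P(S ≥ 8) = 150311/524288.

150311/524288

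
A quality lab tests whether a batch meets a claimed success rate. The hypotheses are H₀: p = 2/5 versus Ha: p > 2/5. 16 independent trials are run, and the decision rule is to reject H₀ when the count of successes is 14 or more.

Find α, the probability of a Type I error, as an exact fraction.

Under H₀, S ~ Binomial(16, 2/5), and α = P(S ≥ 14).
Summing C(16,j)(2/5)^j(3/5)^{16−j} for j = 14,…,16 gives 3866624/30517578125.

3866624/30517578125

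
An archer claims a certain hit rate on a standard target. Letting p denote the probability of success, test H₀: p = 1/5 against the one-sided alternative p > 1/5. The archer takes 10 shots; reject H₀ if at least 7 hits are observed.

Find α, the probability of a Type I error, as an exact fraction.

α = P(reject H₀ | H₀ true) = P(S ≥ 7 | p = 1/5), with S ~ Binomial(10, 1/5).
Summing C(10,j)(1/5)^j(4/5)^{10−j} for j = 7,…,10 gives 8441/9765625.

8441/9765625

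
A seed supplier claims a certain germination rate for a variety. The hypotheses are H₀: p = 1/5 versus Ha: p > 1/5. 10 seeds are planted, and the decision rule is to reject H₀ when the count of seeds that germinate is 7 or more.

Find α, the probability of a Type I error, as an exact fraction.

Under H₀, K ~ Binomial(10, 1/5), and α = P(K ≥ 7).
P(K ≥ 7) = Σ_{j=7}^{10} C(10,j)·(1/5)^j·(4/5)^{10-j} = 8441/9765625.

8441/9765625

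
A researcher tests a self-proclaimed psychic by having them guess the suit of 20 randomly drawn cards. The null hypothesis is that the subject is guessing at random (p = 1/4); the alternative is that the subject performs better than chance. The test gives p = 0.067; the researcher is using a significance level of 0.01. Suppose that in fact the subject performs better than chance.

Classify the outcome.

Since p = 0.067 ≥ α = 0.01, H₀ is not rejected.
H₀ is false (actually the subject performs better than chance).
Failing to reject a false H₀ is a Type II error.

Type II error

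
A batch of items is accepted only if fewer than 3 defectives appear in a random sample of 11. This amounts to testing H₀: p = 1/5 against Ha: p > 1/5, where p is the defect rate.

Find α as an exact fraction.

3736313/9765625

α = P(reject H₀ | H₀ true) = P(X ≥ 3 | p = 1/5), X ~ Binomial(11, 1/5).
Via the complement, α = 1 − Σ_{j=0}^{2} C(11,j)(1/5)^j(4/5)^{11-j} = 3736313/9765625.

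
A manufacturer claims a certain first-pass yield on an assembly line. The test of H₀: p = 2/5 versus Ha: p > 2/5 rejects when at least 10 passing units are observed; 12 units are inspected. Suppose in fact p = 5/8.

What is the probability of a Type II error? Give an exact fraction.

60916742361/68719476736

A Type II error is failing to reject when Ha holds: with p = 5/8, β = P(S ≤ 9).
Adding the binomial probabilities P(S=0)+…+P(S=9) at p = 5/8 gives 60916742361/68719476736.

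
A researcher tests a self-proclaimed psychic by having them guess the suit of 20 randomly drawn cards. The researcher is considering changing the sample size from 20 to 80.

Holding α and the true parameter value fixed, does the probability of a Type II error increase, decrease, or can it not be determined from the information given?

It decreases.

Increasing n separates the H₀ and Ha sampling distributions, so under Ha fewer outcomes land in the acceptance region.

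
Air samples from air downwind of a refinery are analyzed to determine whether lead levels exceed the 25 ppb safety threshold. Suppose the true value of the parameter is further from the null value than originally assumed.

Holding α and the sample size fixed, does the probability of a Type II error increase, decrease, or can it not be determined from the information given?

The further the true parameter sits from the null value, the more of the Ha sampling distribution falls in the rejection region.

It decreases.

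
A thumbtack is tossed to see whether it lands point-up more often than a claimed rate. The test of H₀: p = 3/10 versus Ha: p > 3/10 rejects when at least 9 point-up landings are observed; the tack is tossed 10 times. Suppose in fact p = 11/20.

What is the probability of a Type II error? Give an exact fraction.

β = P(fail to reject H₀ | Ha true) = P(X ≤ 8 | p = 11/20), X ~ Binomial(10, 11/20).
Summing C(10,j)·(11/20)^j·(9/20)^{10-j} for j = 0..8 gives 10001847283209/10240000000000.

10001847283209/10240000000000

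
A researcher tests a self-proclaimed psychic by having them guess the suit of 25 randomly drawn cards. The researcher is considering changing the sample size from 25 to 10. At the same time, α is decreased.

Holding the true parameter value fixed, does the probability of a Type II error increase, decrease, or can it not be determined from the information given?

It increases.

A smaller sample increases the standard error, so the sampling distributions under H₀ and Ha overlap more. Lowering α raises the bar for rejection; under Ha, the test now fails to reject on outcomes it previously would have rejected. Both changes push β in the same direction.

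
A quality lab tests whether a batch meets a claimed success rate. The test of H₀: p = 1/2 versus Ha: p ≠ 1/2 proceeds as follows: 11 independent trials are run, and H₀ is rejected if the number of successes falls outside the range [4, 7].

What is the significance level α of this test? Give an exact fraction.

α = P(S ≤ 3 or S ≥ 8 | p = 1/2), S ~ Binomial(11, 1/2).
The two tails are symmetric, so α = 2·(1 + 11 + 55 + 165)/2^11 = 464/2048 = 29/128.

29/128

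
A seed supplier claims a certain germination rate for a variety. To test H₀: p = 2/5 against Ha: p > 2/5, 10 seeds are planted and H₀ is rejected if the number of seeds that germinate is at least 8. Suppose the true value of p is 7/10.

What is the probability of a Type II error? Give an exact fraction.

771521517/1250000000

Under the alternative p = 7/10, X ~ Binomial(10, 7/10); β is the probability the test does not reject, P(X < 8).
Equivalently, β = 1 − P(X ≥ 8) = 771521517/1250000000.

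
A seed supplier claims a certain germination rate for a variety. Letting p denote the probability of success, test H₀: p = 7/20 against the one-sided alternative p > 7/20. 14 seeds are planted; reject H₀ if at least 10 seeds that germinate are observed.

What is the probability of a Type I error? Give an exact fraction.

The Type I error probability is α = P(Y ≥ 10) computed under H₀, where Y ~ Binomial(14, 7/20).
Summing C(14,j)(7/20)^j(13/20)^{14−j} for j = 10,…,14 gives 1977660911219567/327680000000000000.

1977660911219567/327680000000000000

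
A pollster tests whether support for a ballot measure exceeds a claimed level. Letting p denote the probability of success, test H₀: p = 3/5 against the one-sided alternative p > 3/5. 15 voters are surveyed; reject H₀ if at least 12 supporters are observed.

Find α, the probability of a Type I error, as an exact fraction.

Under H₀, K ~ Binomial(15, 3/5), and α = P(K ≥ 12).
Adding the binomial terms for j = 12 through 15 with p = 3/5 yields 2761898877/30517578125.

2761898877/30517578125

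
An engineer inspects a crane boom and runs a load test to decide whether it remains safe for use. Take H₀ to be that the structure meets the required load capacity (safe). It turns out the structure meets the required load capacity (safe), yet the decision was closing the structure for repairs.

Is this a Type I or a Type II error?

'Closing the structure for repairs' corresponds to rejecting H₀.
H₀ was rejected but H₀ is true — a Type I error (false positive).

Type I error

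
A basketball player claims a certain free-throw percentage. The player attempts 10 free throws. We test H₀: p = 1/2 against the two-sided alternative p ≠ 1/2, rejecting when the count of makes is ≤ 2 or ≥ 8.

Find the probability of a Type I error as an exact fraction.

7/64

Under H₀, Y ~ Binomial(10, 1/2); α is the probability of landing in either tail, P(Y ≤ 2) + P(Y ≥ 8).
By symmetry, α = 2·P(Y ≤ 2) = 2·(1 + 10 + 45)/1024 = 112/1024 = 7/64.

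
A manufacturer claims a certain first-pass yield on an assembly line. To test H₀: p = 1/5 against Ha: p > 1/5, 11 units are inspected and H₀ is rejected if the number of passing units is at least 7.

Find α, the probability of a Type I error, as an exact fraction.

The Type I error probability is α = P(K ≥ 7) computed under H₀, where K ~ Binomial(11, 1/5).
P(K ≥ 7) = Σ_{j=7}^{11} C(11,j)·(1/5)^j·(4/5)^{11-j} = 19193/9765625.

19193/9765625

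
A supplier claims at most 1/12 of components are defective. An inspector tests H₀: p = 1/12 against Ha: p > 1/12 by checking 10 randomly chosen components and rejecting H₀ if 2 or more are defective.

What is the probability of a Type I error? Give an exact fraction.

4133487571/20639121408

The significance level is the probability, assuming p = 1/12, of seeing 2 or more defectives in 10 draws.
α = 1 − P(K ≤ 1) = 1 − 16505633837/20639121408 = 4133487571/20639121408.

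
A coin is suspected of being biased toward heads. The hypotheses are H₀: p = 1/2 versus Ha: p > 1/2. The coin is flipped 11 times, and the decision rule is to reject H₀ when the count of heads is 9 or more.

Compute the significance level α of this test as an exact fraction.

α = P(reject H₀ | H₀ true) = P(Y ≥ 9 | p = 1/2), with Y ~ Binomial(11, 1/2).
P(Y ≥ 9) = [C(11,9) + C(11,10) + C(11,11)] / 2^11 = (55 + 11 + 1) / 2048 = 67/2048.

67/2048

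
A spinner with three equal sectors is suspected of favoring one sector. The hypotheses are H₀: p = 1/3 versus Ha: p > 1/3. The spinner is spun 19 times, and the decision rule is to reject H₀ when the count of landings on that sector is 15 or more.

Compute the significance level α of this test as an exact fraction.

α = P(reject H₀ | H₀ true) = P(Y ≥ 15 | p = 1/3), with Y ~ Binomial(19, 1/3).
P(Y ≥ 15) = Σ_{j=15}^{19} C(19,j)·(1/3)^j·(2/3)^{19-j} = 23497/387420489.

23497/387420489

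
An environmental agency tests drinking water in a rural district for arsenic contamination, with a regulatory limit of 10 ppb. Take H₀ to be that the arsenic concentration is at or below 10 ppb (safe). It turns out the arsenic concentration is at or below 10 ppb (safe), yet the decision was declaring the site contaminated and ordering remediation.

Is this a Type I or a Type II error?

Type I error

'Declaring the site contaminated and ordering remediation' corresponds to rejecting H₀.
H₀ was rejected but H₀ is true — a Type I error (false positive).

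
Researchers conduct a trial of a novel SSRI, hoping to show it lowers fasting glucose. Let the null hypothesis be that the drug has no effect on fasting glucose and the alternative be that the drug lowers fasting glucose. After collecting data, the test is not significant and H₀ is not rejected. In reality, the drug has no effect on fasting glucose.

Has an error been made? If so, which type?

The test retained a true H₀ — the decision matches the true state.

Neither — the decision is correct.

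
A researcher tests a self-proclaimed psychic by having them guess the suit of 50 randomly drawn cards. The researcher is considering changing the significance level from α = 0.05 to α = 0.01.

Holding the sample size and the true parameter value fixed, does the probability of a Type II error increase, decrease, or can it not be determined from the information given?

A smaller α moves the rejection region further into the tail. With the alternative true, more outcomes now fall outside the rejection region, so failing to reject becomes more likely.

It increases.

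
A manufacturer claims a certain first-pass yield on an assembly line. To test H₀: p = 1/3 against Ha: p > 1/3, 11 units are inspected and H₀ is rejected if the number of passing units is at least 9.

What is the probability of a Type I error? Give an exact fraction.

1/729

The Type I error probability is α = P(X ≥ 9) computed under H₀, where X ~ Binomial(11, 1/3).
P(X ≥ 9) = Σ_{j=9}^{11} C(11,j)·(1/3)^j·(2/3)^{11-j} = 1/729.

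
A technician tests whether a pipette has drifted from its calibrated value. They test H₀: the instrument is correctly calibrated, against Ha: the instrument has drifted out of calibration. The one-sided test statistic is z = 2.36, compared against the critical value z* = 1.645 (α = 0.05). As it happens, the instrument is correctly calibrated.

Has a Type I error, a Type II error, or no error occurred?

Since z = 2.36 > z* = 1.645, H₀ is rejected.
H₀ is true (actually the instrument is correctly calibrated).
Rejecting a true H₀ is a Type I error.

Type I error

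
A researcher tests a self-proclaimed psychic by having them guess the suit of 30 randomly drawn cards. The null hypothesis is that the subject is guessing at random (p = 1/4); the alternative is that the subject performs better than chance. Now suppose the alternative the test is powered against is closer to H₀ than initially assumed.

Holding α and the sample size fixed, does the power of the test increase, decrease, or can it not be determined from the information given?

A smaller true effect puts the Ha sampling distribution closer to H₀, so more of it falls in the non-rejection region.
Since power = 1 − β and β increases, power decreases.

It decreases.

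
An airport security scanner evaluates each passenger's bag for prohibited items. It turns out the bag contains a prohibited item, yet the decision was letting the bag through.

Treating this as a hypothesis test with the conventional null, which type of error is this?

The null hypothesis here is that the bag contains no prohibited items.
'Letting the bag through' corresponds to failing to reject H₀.
H₀ was not rejected but H₀ is false — a Type II error (false negative).

Type II error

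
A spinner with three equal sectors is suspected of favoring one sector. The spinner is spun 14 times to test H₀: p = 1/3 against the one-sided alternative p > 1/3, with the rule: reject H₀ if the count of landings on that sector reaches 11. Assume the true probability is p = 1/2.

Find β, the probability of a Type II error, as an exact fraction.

7957/8192

β = P(fail to reject H₀ | Ha true) = P(K ≤ 10 | p = 1/2), K ~ Binomial(14, 1/2).
Adding the binomial probabilities P(K=0)+…+P(K=10) at p = 1/2 gives 7957/8192.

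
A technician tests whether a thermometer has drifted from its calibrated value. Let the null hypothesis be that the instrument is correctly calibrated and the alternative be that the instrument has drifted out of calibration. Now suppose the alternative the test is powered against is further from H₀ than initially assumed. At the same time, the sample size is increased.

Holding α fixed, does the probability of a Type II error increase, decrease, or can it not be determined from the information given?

A bigger departure from H₀ is easier for the test to detect, so it fails to reject less often. A larger sample reduces the standard error, pulling the sampling distribution under Ha further from the non-rejection region. Both changes push β in the same direction.

It decreases.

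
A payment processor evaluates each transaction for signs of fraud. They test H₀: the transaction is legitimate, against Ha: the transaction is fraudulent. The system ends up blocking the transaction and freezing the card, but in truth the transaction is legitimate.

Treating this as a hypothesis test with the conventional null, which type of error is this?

'Blocking the transaction and freezing the card' corresponds to rejecting H₀.
H₀ was rejected but H₀ is true — a Type I error (false positive).

Type I error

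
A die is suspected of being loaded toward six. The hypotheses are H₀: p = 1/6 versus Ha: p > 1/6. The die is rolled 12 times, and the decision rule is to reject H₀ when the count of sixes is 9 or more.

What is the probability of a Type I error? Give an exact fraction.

α = P(reject H₀ | H₀ true) = P(K ≥ 9 | p = 1/6), with K ~ Binomial(12, 1/6).
Adding the binomial terms for j = 9 through 12 with p = 1/6 yields 9737/725594112.

9737/725594112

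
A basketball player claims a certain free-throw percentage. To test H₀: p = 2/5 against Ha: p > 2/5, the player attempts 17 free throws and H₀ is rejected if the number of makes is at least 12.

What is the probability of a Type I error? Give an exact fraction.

8082735104/762939453125

Under H₀, K ~ Binomial(17, 2/5), and α = P(K ≥ 12).
P(K ≥ 12) = Σ_{j=12}^{17} C(17,j)·(2/5)^j·(3/5)^{17-j} = 8082735104/762939453125.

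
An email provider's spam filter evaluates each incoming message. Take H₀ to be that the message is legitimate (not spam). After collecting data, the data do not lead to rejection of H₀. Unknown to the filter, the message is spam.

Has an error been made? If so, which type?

Type II error

H₀ was not rejected, but H₀ is actually false.
Failing to reject a false null hypothesis is a Type II error (false negative).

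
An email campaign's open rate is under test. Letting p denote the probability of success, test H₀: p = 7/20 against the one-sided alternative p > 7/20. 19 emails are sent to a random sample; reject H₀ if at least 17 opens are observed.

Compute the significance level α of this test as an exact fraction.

The Type I error probability is α = P(S ≥ 17) computed under H₀, where S ~ Binomial(19, 7/20).
P(S ≥ 17) = Σ_{j=17}^{19} C(19,j)·(7/20)^j·(13/20)^{19-j} = 7136406277585549139/5242880000000000000000000.

7136406277585549139/5242880000000000000000000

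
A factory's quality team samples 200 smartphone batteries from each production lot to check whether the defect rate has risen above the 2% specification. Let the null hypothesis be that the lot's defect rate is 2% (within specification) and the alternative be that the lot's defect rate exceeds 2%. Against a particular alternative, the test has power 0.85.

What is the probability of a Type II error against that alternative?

0.15

Power = 1 − β, so β = 1 − 0.85 = 0.15.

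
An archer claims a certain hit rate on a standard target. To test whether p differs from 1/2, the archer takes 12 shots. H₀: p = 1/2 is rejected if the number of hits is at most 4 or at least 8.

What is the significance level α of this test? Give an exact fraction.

α = P(S ≤ 4 or S ≥ 8 | p = 1/2), S ~ Binomial(12, 1/2).
Each tail has probability (1 + 12 + 66 + 220 + 495)/4096; doubling gives α = 1588/4096 = 397/1024.

397/1024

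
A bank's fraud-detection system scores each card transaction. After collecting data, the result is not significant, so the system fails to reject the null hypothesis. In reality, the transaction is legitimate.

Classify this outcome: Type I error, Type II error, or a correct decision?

The conventional null hypothesis here is that the transaction is legitimate.
The test retained a true H₀ — the decision matches the true state.

Neither — the decision is correct.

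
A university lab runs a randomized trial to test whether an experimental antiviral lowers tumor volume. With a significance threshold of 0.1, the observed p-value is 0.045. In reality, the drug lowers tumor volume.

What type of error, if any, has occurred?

No error — this is a correct decision.

The conventional null hypothesis is that the drug has no effect on tumor volume.
Since p = 0.045 < α = 0.1, H₀ is rejected.
H₀ is false (actually the drug lowers tumor volume).
The decision matches the true state — no error.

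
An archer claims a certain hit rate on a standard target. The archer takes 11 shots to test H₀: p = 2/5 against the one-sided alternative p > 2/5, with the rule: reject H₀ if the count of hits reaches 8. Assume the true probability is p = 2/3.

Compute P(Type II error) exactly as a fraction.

31145/59049

Under the alternative p = 2/3, Y ~ Binomial(11, 2/3); β is the probability the test does not reject, P(Y < 8).
Equivalently, β = 1 − P(Y ≥ 8) = 31145/59049.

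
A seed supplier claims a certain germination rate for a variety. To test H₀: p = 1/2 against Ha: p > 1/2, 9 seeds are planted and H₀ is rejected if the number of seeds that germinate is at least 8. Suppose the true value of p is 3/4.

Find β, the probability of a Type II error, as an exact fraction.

β = P(fail to reject H₀ | Ha true) = P(S ≤ 7 | p = 3/4), S ~ Binomial(9, 3/4).
Summing C(9,j)·(3/4)^j·(1/4)^{9-j} for j = 0..7 gives 45853/65536.

45853/65536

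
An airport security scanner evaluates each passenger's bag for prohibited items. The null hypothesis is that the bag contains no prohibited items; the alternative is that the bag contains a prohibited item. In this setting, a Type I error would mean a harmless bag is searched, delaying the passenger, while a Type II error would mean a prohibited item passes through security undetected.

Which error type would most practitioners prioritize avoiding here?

Type II error

The Type II consequence (a prohibited item passes through security undetected) is more severe than the Type I consequence (a harmless bag is searched, delaying the passenger).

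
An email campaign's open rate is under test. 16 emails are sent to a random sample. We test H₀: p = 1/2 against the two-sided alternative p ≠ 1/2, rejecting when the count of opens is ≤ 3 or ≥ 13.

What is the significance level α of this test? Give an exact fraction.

Under H₀, K ~ Binomial(16, 1/2); α is the probability of landing in either tail, P(K ≤ 3) + P(K ≥ 13).
The two tails are symmetric, so α = 2·(1 + 16 + 120 + 560)/2^16 = 1394/65536 = 697/32768.

697/32768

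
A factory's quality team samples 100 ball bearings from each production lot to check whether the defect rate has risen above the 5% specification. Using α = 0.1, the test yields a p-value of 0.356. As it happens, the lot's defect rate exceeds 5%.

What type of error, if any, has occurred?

The conventional null hypothesis is that the lot's defect rate is 5% (within specification).
Since p = 0.356 ≥ α = 0.1, H₀ is not rejected.
H₀ is false (actually the lot's defect rate exceeds 5%).
Failing to reject a false H₀ is a Type II error.

Type II error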